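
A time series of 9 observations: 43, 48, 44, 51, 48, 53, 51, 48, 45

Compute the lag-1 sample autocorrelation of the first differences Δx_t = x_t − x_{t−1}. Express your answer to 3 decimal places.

First differences Δx: 5, -4, 7, -3, 5, -2, -3, -3
Mean of differences = 0.2500
Numerator Σ(Δx_t−Δx̄)(Δx_{t+1}−Δx̄) = -79.0625
Denominator Σ(Δx_t−Δx̄)² = 145.5000
r_1(Δx) = -79.0625 / 145.5000 = -0.543

-0.543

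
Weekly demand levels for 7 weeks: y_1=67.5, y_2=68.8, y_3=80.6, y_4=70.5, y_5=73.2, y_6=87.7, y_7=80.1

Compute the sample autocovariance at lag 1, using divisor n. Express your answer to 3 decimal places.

4.791

Mean ȳ = (67.5 + 68.8 + 80.6 + 70.5 + 73.2 + 87.7 + 80.1)/7 = 75.4857
Σ_{t=1}^{6}(y_t−ȳ)(y_{t+1}−ȳ) = 33.5369
γ_1 = 33.5369 / 7 = 4.791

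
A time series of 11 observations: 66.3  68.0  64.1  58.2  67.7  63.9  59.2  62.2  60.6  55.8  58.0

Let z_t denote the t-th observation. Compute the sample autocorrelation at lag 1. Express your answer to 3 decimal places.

Mean z̄ = (66.3 + 68.0 + 64.1 + 58.2 + 67.7 + 63.9 + 59.2 + 62.2 + 60.6 + 55.8 + 58.0)/11 = 62.1818
Numerator Σ_{t=1}^{10}(z_t−z̄)(z_{t+1}−z̄) = 46.5679
Denominator Σ(z_t−z̄)² = 173.3564
r_1 = 46.5679 / 173.3564 = 0.269

0.269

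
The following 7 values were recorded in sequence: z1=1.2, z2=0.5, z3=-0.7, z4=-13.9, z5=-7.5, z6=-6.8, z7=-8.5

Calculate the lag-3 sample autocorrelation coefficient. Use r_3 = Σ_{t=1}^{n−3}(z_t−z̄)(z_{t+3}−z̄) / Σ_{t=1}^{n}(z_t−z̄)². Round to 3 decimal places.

Mean z̄ = (1.2 + 0.5 − 0.7 − 13.9 − 7.5 − 6.8 − 8.5)/7 = -5.1000
Deviations from mean: 6.3000, 5.6000, 4.4000, -8.8000, -2.4000, -1.7000, -3.4000
Numerator Σ_{t=1}^{4}(z_t−z̄)(z_{t+3}−z̄) = -46.4400
Denominator Σ(z_t−z̄)² = 188.0600
r_3 = -46.4400 / 188.0600 = -0.247

-0.247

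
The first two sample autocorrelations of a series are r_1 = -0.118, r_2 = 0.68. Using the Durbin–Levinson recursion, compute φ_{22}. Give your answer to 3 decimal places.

φ_{22} = (r_2 − r_1²) / (1 − r_1²)
r_1² = (-0.118)² = 0.013924
Numerator = 0.68 − 0.0139 = 0.6661; denominator = 1 − 0.0139 = 0.9861
φ_{22} = 0.6661 / 0.9861 = 0.675

0.675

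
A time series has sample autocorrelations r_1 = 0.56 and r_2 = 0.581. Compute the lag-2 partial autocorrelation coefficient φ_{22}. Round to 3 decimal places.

0.390

φ_{22} = (r_2 − r_1²) / (1 − r_1²)
r_1² = (0.56)² = 0.3136
Numerator = 0.581 − 0.3136 = 0.2674; denominator = 1 − 0.3136 = 0.6864
φ_{22} = 0.2674 / 0.6864 = 0.390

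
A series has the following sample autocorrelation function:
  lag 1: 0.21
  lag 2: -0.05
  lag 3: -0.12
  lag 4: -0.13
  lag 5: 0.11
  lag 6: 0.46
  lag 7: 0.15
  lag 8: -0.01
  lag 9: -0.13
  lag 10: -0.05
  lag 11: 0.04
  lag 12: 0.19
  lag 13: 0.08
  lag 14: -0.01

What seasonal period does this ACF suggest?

6

The largest autocorrelation is r_6 = 0.46; the remaining lags stay at or below 0.21.
The dominant spike at lag 6 indicates a seasonal period of 6.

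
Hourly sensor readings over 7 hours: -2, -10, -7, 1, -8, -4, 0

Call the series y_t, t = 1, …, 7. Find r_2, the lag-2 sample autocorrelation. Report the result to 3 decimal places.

Mean ȳ = (-2 − 10 − 7 + 1 − 8 − 4 + 0)/7 = -4.2857
Σ(y_t−ȳ)(y_{t+2}−ȳ) = (-6.2041) + (-30.2041) + (10.0816) + (1.5102) + (-15.9184) = -40.7347
Denominator Σ(y_t−ȳ)² = 105.4286
r_2 = -40.7347 / 105.4286 = -0.386

-0.386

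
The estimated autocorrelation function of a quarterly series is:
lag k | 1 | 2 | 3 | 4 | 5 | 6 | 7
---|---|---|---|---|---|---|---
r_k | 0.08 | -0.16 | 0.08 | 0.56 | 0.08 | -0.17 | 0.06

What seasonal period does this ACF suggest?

4

The largest autocorrelation is r_4 = 0.56; the remaining lags stay at or below 0.08.
The dominant spike at lag 4 indicates a seasonal period of 4.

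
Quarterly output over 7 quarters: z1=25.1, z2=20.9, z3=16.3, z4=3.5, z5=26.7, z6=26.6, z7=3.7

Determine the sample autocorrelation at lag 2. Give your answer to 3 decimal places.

Mean z̄ = (25.1 + 20.9 + 16.3 + 3.5 + 26.7 + 26.6 + 3.7)/7 = 17.5429
Numerator Σ_{t=1}^{5}(z_t−z̄)(z_{t+2}−z̄) = -321.8665
Denominator Σ(z_t−z̄)² = 624.6371
r_2 = -321.8665 / 624.6371 = -0.515

-0.515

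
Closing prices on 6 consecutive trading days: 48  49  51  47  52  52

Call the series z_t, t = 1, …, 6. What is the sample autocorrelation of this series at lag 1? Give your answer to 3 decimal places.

Mean z̄ = (48 + 49 + 51 + 47 + 52 + 52)/6 = 49.8333
Σ(z_t−z̄)(z_{t+1}−z̄) = (1.5278) + (-0.9722) + (-3.3056) + (-6.1389) + (4.6944) = -4.1944
Denominator Σ(z_t−z̄)² = 22.8333
r_1 = -4.1944 / 22.8333 = -0.184

-0.184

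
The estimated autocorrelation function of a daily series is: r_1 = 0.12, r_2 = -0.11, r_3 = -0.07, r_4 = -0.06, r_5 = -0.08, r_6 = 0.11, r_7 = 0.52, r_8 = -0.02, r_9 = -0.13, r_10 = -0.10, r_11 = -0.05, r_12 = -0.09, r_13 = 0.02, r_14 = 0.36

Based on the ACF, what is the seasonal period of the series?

7

The largest autocorrelation is r_7 = 0.52, with a weaker echo at lag 14 (0.36); the remaining lags stay at or below 0.12.
The dominant spike at lag 7 indicates a seasonal period of 7.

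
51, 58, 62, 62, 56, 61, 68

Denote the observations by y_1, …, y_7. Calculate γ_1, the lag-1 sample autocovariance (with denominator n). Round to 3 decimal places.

Mean ȳ = (51 + 58 + 62 + 62 + 56 + 61 + 68)/7 = 59.7143
Deviations: -8.7143, -1.7143, 2.2857, 2.2857, -3.7143, 1.2857, 8.2857
Σ_{t=1}^{6}(y_t−ȳ)(y_{t+1}−ȳ) = 13.6327
γ_1 = 13.6327 / 7 = 1.948

1.948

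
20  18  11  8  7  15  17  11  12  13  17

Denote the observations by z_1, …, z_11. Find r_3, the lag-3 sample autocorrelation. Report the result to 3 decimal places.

-0.476

Mean z̄ = (20 + 18 + 11 + 8 + 7 + 15 + 17 + 11 + 12 + 13 + 17)/11 = 13.5455
Numerator Σ_{t=1}^{8}(z_t−z̄)(z_{t+3}−z̄) = -84.0744
Denominator Σ(z_t−z̄)² = 176.7273
r_3 = -84.0744 / 176.7273 = -0.476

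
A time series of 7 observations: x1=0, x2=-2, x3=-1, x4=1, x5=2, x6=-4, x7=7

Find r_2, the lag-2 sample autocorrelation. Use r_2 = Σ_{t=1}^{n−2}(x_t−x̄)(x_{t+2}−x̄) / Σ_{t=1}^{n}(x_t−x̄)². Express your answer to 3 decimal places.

Mean x̄ = (0 − 2 − 1 + 1 + 2 − 4 + 7)/7 = 0.4286
Deviations from mean: -0.4286, -2.4286, -1.4286, 0.5714, 1.5714, -4.4286, 6.5714
Σ(x_t−x̄)(x_{t+2}−x̄) = (0.6122) + (-1.3878) + (-2.2449) + (-2.5306) + (10.3265) = 4.7755
Denominator Σ(x_t−x̄)² = 73.7143
r_2 = 4.7755 / 73.7143 = 0.065

0.065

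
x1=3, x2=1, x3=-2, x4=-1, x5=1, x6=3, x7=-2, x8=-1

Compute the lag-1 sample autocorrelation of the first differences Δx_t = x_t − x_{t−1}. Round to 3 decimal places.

First differences Δx: -2, -3, 1, 2, 2, -5, 1
Mean of differences = -0.5714
Numerator Σ(Δx_t−Δx̄)(Δx_{t+1}−Δx̄) = -8.0408
Denominator Σ(Δx_t−Δx̄)² = 45.7143
r_1(Δx) = -8.0408 / 45.7143 = -0.176

-0.176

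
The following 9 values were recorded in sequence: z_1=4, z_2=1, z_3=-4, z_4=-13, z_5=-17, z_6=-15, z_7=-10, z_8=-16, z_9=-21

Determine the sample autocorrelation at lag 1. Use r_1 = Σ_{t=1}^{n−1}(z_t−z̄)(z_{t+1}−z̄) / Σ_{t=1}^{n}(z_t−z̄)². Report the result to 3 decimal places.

0.546

Mean z̄ = (4 + 1 − 4 − 13 − 17 − 15 − 10 − 16 − 21)/9 = -10.1111
Numerator Σ_{t=1}^{8}(z_t−z̄)(z_{t+1}−z̄) = 323.5432
Denominator Σ(z_t−z̄)² = 592.8889
r_1 = 323.5432 / 592.8889 = 0.546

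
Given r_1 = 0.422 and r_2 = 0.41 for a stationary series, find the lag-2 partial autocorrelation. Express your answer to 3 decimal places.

0.282

φ_{22} = (r_2 − r_1²) / (1 − r_1²)
r_1² = (0.422)² = 0.178084
Numerator = 0.41 − 0.1781 = 0.2319; denominator = 1 − 0.1781 = 0.8219
φ_{22} = 0.2319 / 0.8219 = 0.282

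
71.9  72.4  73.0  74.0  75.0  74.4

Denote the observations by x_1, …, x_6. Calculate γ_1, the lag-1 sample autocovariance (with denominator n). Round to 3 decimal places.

Mean x̄ = (71.9 + 72.4 + 73.0 + 74.0 + 75.0 + 74.4)/6 = 73.4500
Deviations: -1.5500, -1.0500, -0.4500, 0.5500, 1.5500, 0.9500
Σ_{t=1}^{5}(x_t−x̄)(x_{t+1}−x̄) = 4.1775
γ_1 = 4.1775 / 6 = 0.696

0.696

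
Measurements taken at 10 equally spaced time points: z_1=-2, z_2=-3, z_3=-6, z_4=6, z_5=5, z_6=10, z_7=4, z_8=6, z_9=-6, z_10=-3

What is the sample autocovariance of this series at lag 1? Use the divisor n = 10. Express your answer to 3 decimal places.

9.519

Mean z̄ = (-2 − 3 − 6 + 6 + 5 + 10 + 4 + 6 − 6 − 3)/10 = 1.1000
Σ_{t=1}^{9}(z_t−z̄)(z_{t+1}−z̄) = 95.1900
γ_1 = 95.1900 / 10 = 9.519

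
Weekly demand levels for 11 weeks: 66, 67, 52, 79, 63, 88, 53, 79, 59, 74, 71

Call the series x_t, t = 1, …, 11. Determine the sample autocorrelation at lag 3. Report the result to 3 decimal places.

-0.626

Mean x̄ = (66 + 67 + 52 + 79 + 63 + 88 + 53 + 79 + 59 + 74 + 71)/11 = 68.2727
Numerator Σ_{t=1}^{8}(x_t−x̄)(x_{t+3}−x̄) = -800.2231
Denominator Σ(x_t−x̄)² = 1278.1818
r_3 = -800.2231 / 1278.1818 = -0.626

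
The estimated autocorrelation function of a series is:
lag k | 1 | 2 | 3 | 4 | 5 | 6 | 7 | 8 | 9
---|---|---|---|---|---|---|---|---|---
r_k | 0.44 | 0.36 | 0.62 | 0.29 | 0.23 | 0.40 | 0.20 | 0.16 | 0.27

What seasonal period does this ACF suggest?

3

The largest autocorrelation is r_3 = 0.62; the remaining lags stay at or below 0.44. The elevated value at lag 1 (0.44), dropping to 0.36 at lag 2, reflects decaying short-term dependence rather than seasonality.
The dominant spike at lag 3 indicates a seasonal period of 3.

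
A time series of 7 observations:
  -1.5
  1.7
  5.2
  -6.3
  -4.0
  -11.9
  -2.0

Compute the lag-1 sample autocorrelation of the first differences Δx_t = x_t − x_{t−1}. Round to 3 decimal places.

First differences Δx: 3.2, 3.5, -11.5, 2.3, -7.9, 9.9
Mean of differences = -0.0833
Numerator Σ(Δx_t−Δx̄)(Δx_{t+1}−Δx̄) = -153.0203
Denominator Σ(Δx_t−Δx̄)² = 320.4083
r_1(Δx) = -153.0203 / 320.4083 = -0.478

-0.478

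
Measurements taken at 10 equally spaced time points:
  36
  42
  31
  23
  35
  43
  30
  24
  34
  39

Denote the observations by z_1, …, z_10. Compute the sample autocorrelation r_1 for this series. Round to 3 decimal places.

Mean z̄ = (36 + 42 + 31 + 23 + 35 + 43 + 30 + 24 + 34 + 39)/10 = 33.7000
Numerator Σ_{t=1}^{9}(z_t−z̄)(z_{t+1}−z̄) = 23.9100
Denominator Σ(z_t−z̄)² = 420.1000
r_1 = 23.9100 / 420.1000 = 0.057

0.057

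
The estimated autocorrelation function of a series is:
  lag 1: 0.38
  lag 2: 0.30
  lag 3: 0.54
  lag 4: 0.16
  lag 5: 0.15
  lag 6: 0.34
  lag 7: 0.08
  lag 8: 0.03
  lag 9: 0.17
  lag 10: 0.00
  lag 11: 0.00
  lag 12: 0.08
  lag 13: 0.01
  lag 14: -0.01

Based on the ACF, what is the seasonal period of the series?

The largest autocorrelation is r_3 = 0.54; the remaining lags stay at or below 0.38. The elevated value at lag 1 (0.38), dropping to 0.30 at lag 2, reflects decaying short-term dependence rather than seasonality.
The dominant spike at lag 3 indicates a seasonal period of 3.

3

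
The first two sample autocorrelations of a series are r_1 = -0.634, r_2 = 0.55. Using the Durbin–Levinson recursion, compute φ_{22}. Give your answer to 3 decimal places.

φ_{22} = (r_2 − r_1²) / (1 − r_1²)
r_1² = (-0.634)² = 0.401956
Numerator = 0.55 − 0.4020 = 0.1480; denominator = 1 − 0.4020 = 0.5980
φ_{22} = 0.1480 / 0.5980 = 0.248

0.248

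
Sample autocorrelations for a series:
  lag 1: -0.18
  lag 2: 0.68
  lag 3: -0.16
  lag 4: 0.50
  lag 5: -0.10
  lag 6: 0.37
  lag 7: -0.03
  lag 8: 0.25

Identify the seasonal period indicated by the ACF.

The largest autocorrelation is r_2 = 0.68, with weaker echoes at lags 4 (0.50), 6 (0.37) and 8 (0.25); the remaining lags stay at or below -0.03.
The dominant spike at lag 2 indicates a seasonal period of 2.

2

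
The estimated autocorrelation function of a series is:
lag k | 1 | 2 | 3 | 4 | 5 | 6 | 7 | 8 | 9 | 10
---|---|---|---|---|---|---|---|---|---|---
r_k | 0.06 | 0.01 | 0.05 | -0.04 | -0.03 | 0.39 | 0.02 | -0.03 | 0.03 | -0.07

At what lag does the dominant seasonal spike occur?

The largest autocorrelation is r_6 = 0.39; the remaining lags stay at or below 0.06.
The dominant spike at lag 6 indicates a seasonal period of 6.

6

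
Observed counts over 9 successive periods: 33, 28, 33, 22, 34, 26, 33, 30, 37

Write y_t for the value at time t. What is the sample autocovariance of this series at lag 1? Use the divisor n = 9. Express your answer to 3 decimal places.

-10.420

Mean ȳ = (33 + 28 + 33 + 22 + 34 + 26 + 33 + 30 + 37)/9 = 30.6667
Σ_{t=1}^{8}(y_t−ȳ)(y_{t+1}−ȳ) = -93.7778
γ_1 = -93.7778 / 9 = -10.420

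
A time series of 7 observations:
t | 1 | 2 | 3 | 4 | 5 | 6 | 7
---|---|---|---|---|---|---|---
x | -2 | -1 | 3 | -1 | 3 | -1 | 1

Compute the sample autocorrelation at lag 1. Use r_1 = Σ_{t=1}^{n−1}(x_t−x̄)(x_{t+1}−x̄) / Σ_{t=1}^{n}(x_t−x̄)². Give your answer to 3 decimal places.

Mean x̄ = (-2 − 1 + 3 − 1 + 3 − 1 + 1)/7 = 0.2857
Deviations from mean: -2.2857, -1.2857, 2.7143, -1.2857, 2.7143, -1.2857, 0.7143
Σ(x_t−x̄)(x_{t+1}−x̄) = (2.9388) + (-3.4898) + (-3.4898) + (-3.4898) + (-3.4898) + (-0.9184) = -11.9388
Denominator Σ(x_t−x̄)² = 25.4286
r_1 = -11.9388 / 25.4286 = -0.470

-0.470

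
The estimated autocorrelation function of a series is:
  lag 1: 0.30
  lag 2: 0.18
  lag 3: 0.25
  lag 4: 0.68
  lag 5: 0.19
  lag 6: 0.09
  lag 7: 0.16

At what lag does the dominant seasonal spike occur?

4

The largest autocorrelation is r_4 = 0.68; the remaining lags stay at or below 0.30. The elevated value at lag 1 (0.30), dropping to 0.18 at lag 2, reflects decaying short-term dependence rather than seasonality.
The dominant spike at lag 4 indicates a seasonal period of 4.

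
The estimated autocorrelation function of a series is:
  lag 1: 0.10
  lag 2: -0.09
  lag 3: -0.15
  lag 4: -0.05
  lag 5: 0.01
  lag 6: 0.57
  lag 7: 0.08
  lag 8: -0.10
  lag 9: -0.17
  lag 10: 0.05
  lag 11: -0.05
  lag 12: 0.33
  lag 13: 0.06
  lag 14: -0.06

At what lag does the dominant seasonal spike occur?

6

The largest autocorrelation is r_6 = 0.57, with a weaker echo at lag 12 (0.33); the remaining lags stay at or below 0.10.
The dominant spike at lag 6 indicates a seasonal period of 6.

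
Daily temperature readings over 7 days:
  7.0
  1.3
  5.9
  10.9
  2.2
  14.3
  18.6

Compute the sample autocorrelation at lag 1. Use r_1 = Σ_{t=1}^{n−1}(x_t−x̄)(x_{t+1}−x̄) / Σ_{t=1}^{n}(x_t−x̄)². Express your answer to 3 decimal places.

0.128

Mean x̄ = (7.0 + 1.3 + 5.9 + 10.9 + 2.2 + 14.3 + 18.6)/7 = 8.6000
Deviations from mean: -1.6000, -7.3000, -2.7000, 2.3000, -6.4000, 5.7000, 10.0000
Numerator Σ_{t=1}^{6}(x_t−x̄)(x_{t+1}−x̄) = 30.9800
Denominator Σ(x_t−x̄)² = 241.8800
r_1 = 30.9800 / 241.8800 = 0.128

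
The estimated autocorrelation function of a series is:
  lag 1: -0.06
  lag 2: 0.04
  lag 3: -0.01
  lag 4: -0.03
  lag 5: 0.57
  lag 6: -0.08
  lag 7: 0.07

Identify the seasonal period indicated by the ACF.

5

The largest autocorrelation is r_5 = 0.57; the remaining lags stay at or below 0.07.
The dominant spike at lag 5 indicates a seasonal period of 5.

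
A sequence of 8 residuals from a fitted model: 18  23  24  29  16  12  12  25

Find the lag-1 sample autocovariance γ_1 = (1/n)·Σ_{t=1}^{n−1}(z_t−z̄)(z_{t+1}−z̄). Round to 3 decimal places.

Mean z̄ = (18 + 23 + 24 + 29 + 16 + 12 + 12 + 25)/8 = 19.8750
Deviations: -1.8750, 3.1250, 4.1250, 9.1250, -3.8750, -7.8750, -7.8750, 5.1250
Σ_{t=1}^{7}(z_t−z̄)(z_{t+1}−z̄) = 61.4844
γ_1 = 61.4844 / 8 = 7.686

7.686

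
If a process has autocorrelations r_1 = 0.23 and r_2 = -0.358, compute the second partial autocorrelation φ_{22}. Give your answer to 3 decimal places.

φ_{22} = (r_2 − r_1²) / (1 − r_1²)
r_1² = (0.23)² = 0.0529
Numerator = -0.358 − 0.0529 = -0.4109; denominator = 1 − 0.0529 = 0.9471
φ_{22} = -0.4109 / 0.9471 = -0.434

-0.434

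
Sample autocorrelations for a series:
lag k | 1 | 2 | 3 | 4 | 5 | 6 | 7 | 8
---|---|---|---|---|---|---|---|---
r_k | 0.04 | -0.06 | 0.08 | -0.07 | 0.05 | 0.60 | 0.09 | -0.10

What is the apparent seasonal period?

The largest autocorrelation is r_6 = 0.60; the remaining lags stay at or below 0.09.
The dominant spike at lag 6 indicates a seasonal period of 6.

6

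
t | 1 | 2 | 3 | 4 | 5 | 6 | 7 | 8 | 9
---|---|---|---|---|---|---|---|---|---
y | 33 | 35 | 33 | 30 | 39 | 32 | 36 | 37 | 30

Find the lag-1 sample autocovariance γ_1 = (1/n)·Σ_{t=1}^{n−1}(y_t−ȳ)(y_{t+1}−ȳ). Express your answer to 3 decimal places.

-4.174

Mean ȳ = (33 + 35 + 33 + 30 + 39 + 32 + 36 + 37 + 30)/9 = 33.8889
Σ_{t=1}^{8}(y_t−ȳ)(y_{t+1}−ȳ) = -37.5679
γ_1 = -37.5679 / 9 = -4.174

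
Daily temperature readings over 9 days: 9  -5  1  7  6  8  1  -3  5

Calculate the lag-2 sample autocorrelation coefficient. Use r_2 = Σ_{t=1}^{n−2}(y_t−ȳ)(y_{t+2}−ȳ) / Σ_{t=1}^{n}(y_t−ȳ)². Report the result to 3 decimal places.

Mean ȳ = (9 − 5 + 1 + 7 + 6 + 8 + 1 − 3 + 5)/9 = 3.2222
Numerator Σ_{t=1}^{7}(y_t−ȳ)(y_{t+2}−ȳ) = -71.8765
Denominator Σ(y_t−ȳ)² = 197.5556
r_2 = -71.8765 / 197.5556 = -0.364

-0.364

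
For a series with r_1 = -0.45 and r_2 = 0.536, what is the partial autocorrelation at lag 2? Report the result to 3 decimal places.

φ_{22} = (r_2 − r_1²) / (1 − r_1²)
r_1² = (-0.45)² = 0.2025
Numerator = 0.536 − 0.2025 = 0.3335; denominator = 1 − 0.2025 = 0.7975
φ_{22} = 0.3335 / 0.7975 = 0.418

0.418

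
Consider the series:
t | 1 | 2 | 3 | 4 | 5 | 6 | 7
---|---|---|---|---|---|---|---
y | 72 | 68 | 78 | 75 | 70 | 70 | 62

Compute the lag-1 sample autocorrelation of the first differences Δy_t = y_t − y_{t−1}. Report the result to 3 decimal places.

First differences Δy: -4, 10, -3, -5, 0, -8
Mean of differences = -1.6667
Numerator Σ(Δy_t−Δȳ)(Δy_{t+1}−Δȳ) = -54.4444
Denominator Σ(Δy_t−Δȳ)² = 197.3333
r_1(Δy) = -54.4444 / 197.3333 = -0.276

-0.276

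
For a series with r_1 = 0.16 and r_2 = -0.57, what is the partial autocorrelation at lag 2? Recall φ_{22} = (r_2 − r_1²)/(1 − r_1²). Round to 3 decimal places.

-0.611

φ_{22} = (r_2 − r_1²) / (1 − r_1²)
r_1² = (0.16)² = 0.0256
Numerator = -0.57 − 0.0256 = -0.5956; denominator = 1 − 0.0256 = 0.9744
φ_{22} = -0.5956 / 0.9744 = -0.611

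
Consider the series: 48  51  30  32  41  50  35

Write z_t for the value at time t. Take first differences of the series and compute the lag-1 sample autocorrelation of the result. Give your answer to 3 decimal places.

-0.182

First differences Δz: 3, -21, 2, 9, 9, -15
Mean of differences = -2.1667
Numerator Σ(Δz_t−Δz̄)(Δz_{t+1}−Δz̄) = -147.8611
Denominator Σ(Δz_t−Δz̄)² = 812.8333
r_1(Δz) = -147.8611 / 812.8333 = -0.182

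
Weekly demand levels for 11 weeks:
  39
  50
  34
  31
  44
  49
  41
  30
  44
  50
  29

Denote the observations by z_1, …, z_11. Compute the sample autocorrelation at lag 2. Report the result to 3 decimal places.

Mean z̄ = (39 + 50 + 34 + 31 + 44 + 49 + 41 + 30 + 44 + 50 + 29)/11 = 40.0909
Numerator Σ_{t=1}^{9}(z_t−z̄)(z_{t+2}−z̄) = -414.3802
Denominator Σ(z_t−z̄)² = 652.9091
r_2 = -414.3802 / 652.9091 = -0.635

-0.635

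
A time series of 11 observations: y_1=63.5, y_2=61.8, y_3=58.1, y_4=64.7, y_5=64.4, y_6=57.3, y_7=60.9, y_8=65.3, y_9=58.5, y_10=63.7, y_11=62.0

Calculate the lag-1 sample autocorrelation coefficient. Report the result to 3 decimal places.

Mean ȳ = (63.5 + 61.8 + 58.1 + 64.7 + 64.4 + 57.3 + 60.9 + 65.3 + 58.5 + 63.7 + 62.0)/11 = 61.8364
Numerator Σ_{t=1}^{10}(y_t−ȳ)(y_{t+1}−ȳ) = -31.3768
Denominator Σ(y_t−ȳ)² = 79.5855
r_1 = -31.3768 / 79.5855 = -0.394

-0.394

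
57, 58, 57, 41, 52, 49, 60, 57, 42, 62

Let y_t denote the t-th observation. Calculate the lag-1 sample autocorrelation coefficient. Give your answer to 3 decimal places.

-0.272

Mean ȳ = (57 + 58 + 57 + 41 + 52 + 49 + 60 + 57 + 42 + 62)/10 = 53.5000
Numerator Σ_{t=1}^{9}(y_t−ȳ)(y_{t+1}−ȳ) = -131.2500
Denominator Σ(y_t−ȳ)² = 482.5000
r_1 = -131.2500 / 482.5000 = -0.272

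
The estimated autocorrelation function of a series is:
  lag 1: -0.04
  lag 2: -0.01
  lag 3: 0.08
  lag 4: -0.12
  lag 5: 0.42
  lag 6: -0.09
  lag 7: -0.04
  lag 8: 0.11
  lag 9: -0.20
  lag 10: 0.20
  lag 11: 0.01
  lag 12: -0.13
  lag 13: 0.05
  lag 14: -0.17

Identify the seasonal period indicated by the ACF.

The largest autocorrelation is r_5 = 0.42, with a weaker echo at lag 10 (0.20); the remaining lags stay at or below 0.11.
The dominant spike at lag 5 indicates a seasonal period of 5.

5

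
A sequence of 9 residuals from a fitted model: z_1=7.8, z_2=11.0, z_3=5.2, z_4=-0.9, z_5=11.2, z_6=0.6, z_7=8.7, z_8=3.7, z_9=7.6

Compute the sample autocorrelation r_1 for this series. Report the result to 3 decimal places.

-0.526

Mean z̄ = (7.8 + 11.0 + 5.2 − 0.9 + 11.2 + 0.6 + 8.7 + 3.7 + 7.6)/9 = 6.1000
Numerator Σ_{t=1}^{8}(z_t−z̄)(z_{t+1}−z̄) = -77.6700
Denominator Σ(z_t−z̄)² = 147.7400
r_1 = -77.6700 / 147.7400 = -0.526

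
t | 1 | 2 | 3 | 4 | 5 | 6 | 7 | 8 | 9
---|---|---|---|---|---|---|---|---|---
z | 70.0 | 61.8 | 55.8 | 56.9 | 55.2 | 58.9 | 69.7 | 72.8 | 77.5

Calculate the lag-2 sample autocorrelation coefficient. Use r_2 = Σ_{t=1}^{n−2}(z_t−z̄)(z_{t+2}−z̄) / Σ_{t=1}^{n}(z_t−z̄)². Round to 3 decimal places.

Mean z̄ = (70.0 + 61.8 + 55.8 + 56.9 + 55.2 + 58.9 + 69.7 + 72.8 + 77.5)/9 = 64.2889
Numerator Σ_{t=1}^{7}(z_t−z̄)(z_{t+2}−z̄) = 63.3220
Denominator Σ(z_t−z̄)² = 553.3689
r_2 = 63.3220 / 553.3689 = 0.114

0.114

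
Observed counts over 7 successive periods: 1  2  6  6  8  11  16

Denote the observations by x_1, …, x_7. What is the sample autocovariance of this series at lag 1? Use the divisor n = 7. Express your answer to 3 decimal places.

Mean x̄ = (1 + 2 + 6 + 6 + 8 + 11 + 16)/7 = 7.1429
Σ_{t=1}^{6}(x_t−x̄)(x_{t+1}−x̄) = 75.2653
γ_1 = 75.2653 / 7 = 10.752

10.752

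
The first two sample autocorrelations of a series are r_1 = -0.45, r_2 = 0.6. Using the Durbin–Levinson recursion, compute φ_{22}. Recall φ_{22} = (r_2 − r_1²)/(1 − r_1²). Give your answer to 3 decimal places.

0.498

φ_{22} = (r_2 − r_1²) / (1 − r_1²)
r_1² = (-0.45)² = 0.2025
Numerator = 0.6 − 0.2025 = 0.3975; denominator = 1 − 0.2025 = 0.7975
φ_{22} = 0.3975 / 0.7975 = 0.498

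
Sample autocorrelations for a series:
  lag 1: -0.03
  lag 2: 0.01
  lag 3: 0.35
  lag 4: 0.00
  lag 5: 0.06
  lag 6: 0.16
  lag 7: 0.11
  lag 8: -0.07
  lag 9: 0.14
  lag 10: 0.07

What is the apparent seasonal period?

3

The largest autocorrelation is r_3 = 0.35, with a weaker echo at lag 6 (0.16); the remaining lags stay at or below 0.14.
The dominant spike at lag 3 indicates a seasonal period of 3.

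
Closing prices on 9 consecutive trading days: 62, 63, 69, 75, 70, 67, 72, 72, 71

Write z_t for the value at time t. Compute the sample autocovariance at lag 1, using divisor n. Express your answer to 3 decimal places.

Mean z̄ = (62 + 63 + 69 + 75 + 70 + 67 + 72 + 72 + 71)/9 = 69.0000
Σ_{t=1}^{8}(z_t−z̄)(z_{t+1}−z̄) = 55.0000
γ_1 = 55.0000 / 9 = 6.111

6.111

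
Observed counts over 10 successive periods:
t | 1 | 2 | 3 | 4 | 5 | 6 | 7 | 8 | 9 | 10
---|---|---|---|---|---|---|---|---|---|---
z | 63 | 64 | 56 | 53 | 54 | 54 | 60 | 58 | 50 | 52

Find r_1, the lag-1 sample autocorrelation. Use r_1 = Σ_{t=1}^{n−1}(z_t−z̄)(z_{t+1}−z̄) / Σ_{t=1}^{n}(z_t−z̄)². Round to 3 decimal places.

0.386

Mean z̄ = (63 + 64 + 56 + 53 + 54 + 54 + 60 + 58 + 50 + 52)/10 = 56.4000
Numerator Σ_{t=1}^{9}(z_t−z̄)(z_{t+1}−z̄) = 77.4400
Denominator Σ(z_t−z̄)² = 200.4000
r_1 = 77.4400 / 200.4000 = 0.386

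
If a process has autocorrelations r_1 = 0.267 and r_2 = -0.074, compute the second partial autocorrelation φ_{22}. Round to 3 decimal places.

φ_{22} = (r_2 − r_1²) / (1 − r_1²)
r_1² = (0.267)² = 0.071289
Numerator = -0.074 − 0.0713 = -0.1453; denominator = 1 − 0.0713 = 0.9287
φ_{22} = -0.1453 / 0.9287 = -0.156

-0.156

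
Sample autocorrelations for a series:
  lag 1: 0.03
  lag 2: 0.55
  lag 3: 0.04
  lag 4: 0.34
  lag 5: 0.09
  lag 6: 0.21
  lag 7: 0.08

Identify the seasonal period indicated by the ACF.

The largest autocorrelation is r_2 = 0.55, with weaker echoes at lags 4 (0.34) and 6 (0.21); the remaining lags stay at or below 0.09.
The dominant spike at lag 2 indicates a seasonal period of 2.

2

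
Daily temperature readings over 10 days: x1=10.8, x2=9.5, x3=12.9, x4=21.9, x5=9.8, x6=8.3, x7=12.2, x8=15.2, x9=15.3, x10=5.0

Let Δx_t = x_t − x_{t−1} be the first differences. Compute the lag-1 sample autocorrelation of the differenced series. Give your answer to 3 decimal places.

-0.152

First differences Δx: -1.3, 3.4, 9.0, -12.1, -1.5, 3.9, 3.0, 0.1, -10.3
Mean of differences = -0.6444
Numerator Σ(Δx_t−Δx̄)(Δx_{t+1}−Δx̄) = -56.1275
Denominator Σ(Δx_t−Δx̄)² = 369.4822
r_1(Δx) = -56.1275 / 369.4822 = -0.152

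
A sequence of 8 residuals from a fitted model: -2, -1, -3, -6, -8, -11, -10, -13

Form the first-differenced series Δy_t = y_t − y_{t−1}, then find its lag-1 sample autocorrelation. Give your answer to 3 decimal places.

-0.335

First differences Δy: 1, -2, -3, -2, -3, 1, -3
Mean of differences = -1.5714
Numerator Σ(Δy_t−Δȳ)(Δy_{t+1}−Δȳ) = -6.6122
Denominator Σ(Δy_t−Δȳ)² = 19.7143
r_1(Δy) = -6.6122 / 19.7143 = -0.335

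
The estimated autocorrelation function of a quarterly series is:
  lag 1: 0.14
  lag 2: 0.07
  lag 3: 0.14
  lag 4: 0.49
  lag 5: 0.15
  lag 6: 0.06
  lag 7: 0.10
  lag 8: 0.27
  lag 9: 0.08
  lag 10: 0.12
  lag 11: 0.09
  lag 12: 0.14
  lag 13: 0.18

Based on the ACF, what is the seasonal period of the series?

4

The largest autocorrelation is r_4 = 0.49, with a weaker echo at lag 8 (0.27); the remaining lags stay at or below 0.18.
The dominant spike at lag 4 indicates a seasonal period of 4.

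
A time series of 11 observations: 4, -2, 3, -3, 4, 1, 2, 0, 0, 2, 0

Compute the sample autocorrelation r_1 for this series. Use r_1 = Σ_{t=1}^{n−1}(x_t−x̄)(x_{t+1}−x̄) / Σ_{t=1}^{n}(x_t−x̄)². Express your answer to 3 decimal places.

Mean x̄ = (4 − 2 + 3 − 3 + 4 + 1 + 2 + 0 + 0 + 2 + 0)/11 = 1.0000
Numerator Σ_{t=1}^{10}(x_t−x̄)(x_{t+1}−x̄) = -37.0000
Denominator Σ(x_t−x̄)² = 52.0000
r_1 = -37.0000 / 52.0000 = -0.712

-0.712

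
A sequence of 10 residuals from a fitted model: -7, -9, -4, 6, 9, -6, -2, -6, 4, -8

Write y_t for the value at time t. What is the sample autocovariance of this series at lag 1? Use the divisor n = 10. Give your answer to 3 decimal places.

1.931

Mean ȳ = (-7 − 9 − 4 + 6 + 9 − 6 − 2 − 6 + 4 − 8)/10 = -2.3000
Σ_{t=1}^{9}(y_t−ȳ)(y_{t+1}−ȳ) = 19.3100
γ_1 = 19.3100 / 10 = 1.931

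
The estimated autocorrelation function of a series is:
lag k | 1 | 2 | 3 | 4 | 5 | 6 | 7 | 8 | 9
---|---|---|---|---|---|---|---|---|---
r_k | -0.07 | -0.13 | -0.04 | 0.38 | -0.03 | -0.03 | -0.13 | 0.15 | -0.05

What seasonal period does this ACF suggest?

The largest autocorrelation is r_4 = 0.38, with a weaker echo at lag 8 (0.15); the remaining lags stay at or below -0.03.
The dominant spike at lag 4 indicates a seasonal period of 4.

4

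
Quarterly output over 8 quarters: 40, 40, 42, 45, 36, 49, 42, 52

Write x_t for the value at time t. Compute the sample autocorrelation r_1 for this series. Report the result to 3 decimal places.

Mean x̄ = (40 + 40 + 42 + 45 + 36 + 49 + 42 + 52)/8 = 43.2500
Σ(x_t−x̄)(x_{t+1}−x̄) = (10.5625) + (4.0625) + (-2.1875) + (-12.6875) + (-41.6875) + (-7.1875) + (-10.9375) = -60.0625
Denominator Σ(x_t−x̄)² = 189.5000
r_1 = -60.0625 / 189.5000 = -0.317

-0.317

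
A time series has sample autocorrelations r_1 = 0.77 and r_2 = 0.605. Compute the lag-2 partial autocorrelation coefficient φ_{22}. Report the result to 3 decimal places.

0.030

φ_{22} = (r_2 − r_1²) / (1 − r_1²)
r_1² = (0.77)² = 0.5929
Numerator = 0.605 − 0.5929 = 0.0121; denominator = 1 − 0.5929 = 0.4071
φ_{22} = 0.0121 / 0.4071 = 0.030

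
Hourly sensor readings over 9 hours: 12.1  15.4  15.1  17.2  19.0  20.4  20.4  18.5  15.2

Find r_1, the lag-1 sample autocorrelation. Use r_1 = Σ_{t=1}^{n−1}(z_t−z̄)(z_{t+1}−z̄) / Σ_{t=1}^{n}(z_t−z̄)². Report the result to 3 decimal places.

Mean z̄ = (12.1 + 15.4 + 15.1 + 17.2 + 19.0 + 20.4 + 20.4 + 18.5 + 15.2)/9 = 17.0333
Numerator Σ_{t=1}^{8}(z_t−z̄)(z_{t+1}−z̄) = 31.4256
Denominator Σ(z_t−z̄)² = 62.8200
r_1 = 31.4256 / 62.8200 = 0.500

0.500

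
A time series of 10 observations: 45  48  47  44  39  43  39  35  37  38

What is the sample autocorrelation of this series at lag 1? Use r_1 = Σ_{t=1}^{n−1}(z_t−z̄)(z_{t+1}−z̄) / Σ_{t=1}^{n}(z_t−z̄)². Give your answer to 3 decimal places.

0.663

Mean z̄ = (45 + 48 + 47 + 44 + 39 + 43 + 39 + 35 + 37 + 38)/10 = 41.5000
Numerator Σ_{t=1}^{9}(z_t−z̄)(z_{t+1}−z̄) = 119.7500
Denominator Σ(z_t−z̄)² = 180.5000
r_1 = 119.7500 / 180.5000 = 0.663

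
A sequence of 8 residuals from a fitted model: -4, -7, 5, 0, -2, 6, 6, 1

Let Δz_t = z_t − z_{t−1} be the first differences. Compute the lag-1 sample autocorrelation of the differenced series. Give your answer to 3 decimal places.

-0.418

First differences Δz: -3, 12, -5, -2, 8, 0, -5
Mean of differences = 0.7143
Numerator Σ(Δz_t−Δz̄)(Δz_{t+1}−Δz̄) = -111.7959
Denominator Σ(Δz_t−Δz̄)² = 267.4286
r_1(Δz) = -111.7959 / 267.4286 = -0.418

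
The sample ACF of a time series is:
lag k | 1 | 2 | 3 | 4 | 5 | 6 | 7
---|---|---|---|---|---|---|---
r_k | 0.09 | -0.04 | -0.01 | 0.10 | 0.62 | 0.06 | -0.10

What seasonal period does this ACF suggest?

The largest autocorrelation is r_5 = 0.62; the remaining lags stay at or below 0.10.
The dominant spike at lag 5 indicates a seasonal period of 5.

5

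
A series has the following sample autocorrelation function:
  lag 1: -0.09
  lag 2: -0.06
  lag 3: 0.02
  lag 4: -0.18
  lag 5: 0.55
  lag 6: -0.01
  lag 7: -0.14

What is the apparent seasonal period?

5

The largest autocorrelation is r_5 = 0.55; the remaining lags stay at or below 0.02.
The dominant spike at lag 5 indicates a seasonal period of 5.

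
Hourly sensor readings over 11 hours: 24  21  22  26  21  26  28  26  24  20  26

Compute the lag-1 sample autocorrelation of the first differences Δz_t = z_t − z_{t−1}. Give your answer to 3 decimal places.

First differences Δz: -3, 1, 4, -5, 5, 2, -2, -2, -4, 6
Mean of differences = 0.2000
Numerator Σ(Δz_t−Δz̄)(Δz_{t+1}−Δz̄) = -49.8400
Denominator Σ(Δz_t−Δz̄)² = 139.6000
r_1(Δz) = -49.8400 / 139.6000 = -0.357

-0.357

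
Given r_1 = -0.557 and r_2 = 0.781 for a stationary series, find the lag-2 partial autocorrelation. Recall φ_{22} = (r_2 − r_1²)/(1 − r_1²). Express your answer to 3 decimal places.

φ_{22} = (r_2 − r_1²) / (1 − r_1²)
r_1² = (-0.557)² = 0.310249
Numerator = 0.781 − 0.3102 = 0.4708; denominator = 1 − 0.3102 = 0.6898
φ_{22} = 0.4708 / 0.6898 = 0.682

0.682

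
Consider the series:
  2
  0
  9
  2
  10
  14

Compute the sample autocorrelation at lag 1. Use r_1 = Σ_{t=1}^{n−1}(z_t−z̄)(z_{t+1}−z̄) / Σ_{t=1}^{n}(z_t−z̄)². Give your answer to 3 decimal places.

0.067

Mean z̄ = (2 + 0 + 9 + 2 + 10 + 14)/6 = 6.1667
Deviations from mean: -4.1667, -6.1667, 2.8333, -4.1667, 3.8333, 7.8333
Σ(z_t−z̄)(z_{t+1}−z̄) = (25.6944) + (-17.4722) + (-11.8056) + (-15.9722) + (30.0278) = 10.4722
Denominator Σ(z_t−z̄)² = 156.8333
r_1 = 10.4722 / 156.8333 = 0.067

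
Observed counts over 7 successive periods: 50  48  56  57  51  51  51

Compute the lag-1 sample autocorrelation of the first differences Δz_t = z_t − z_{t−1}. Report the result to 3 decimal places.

First differences Δz: -2, 8, 1, -6, 0, 0
Mean of differences = 0.1667
Numerator Σ(Δz_t−Δz̄)(Δz_{t+1}−Δz̄) = -14.5278
Denominator Σ(Δz_t−Δz̄)² = 104.8333
r_1(Δz) = -14.5278 / 104.8333 = -0.139

-0.139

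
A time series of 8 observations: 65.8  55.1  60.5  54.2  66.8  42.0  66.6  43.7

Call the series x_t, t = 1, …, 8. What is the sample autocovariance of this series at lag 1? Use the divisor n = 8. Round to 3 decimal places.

Mean x̄ = (65.8 + 55.1 + 60.5 + 54.2 + 66.8 + 42.0 + 66.6 + 43.7)/8 = 56.8375
Σ_{t=1}^{7}(x_t−x̄)(x_{t+1}−x̄) = -478.7964
γ_1 = -478.7964 / 8 = -59.850

-59.850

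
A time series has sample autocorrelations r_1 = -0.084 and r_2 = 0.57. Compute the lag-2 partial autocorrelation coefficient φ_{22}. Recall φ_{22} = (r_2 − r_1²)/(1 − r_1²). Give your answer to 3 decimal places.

0.567

φ_{22} = (r_2 − r_1²) / (1 − r_1²)
r_1² = (-0.084)² = 0.007056
Numerator = 0.57 − 0.0071 = 0.5629; denominator = 1 − 0.0071 = 0.9929
φ_{22} = 0.5629 / 0.9929 = 0.567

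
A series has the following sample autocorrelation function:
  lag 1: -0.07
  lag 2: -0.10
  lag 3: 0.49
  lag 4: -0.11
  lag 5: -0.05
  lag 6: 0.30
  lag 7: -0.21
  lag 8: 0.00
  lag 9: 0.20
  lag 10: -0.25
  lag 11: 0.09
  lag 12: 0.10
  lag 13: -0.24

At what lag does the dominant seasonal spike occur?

3

The largest autocorrelation is r_3 = 0.49, with weaker echoes at lags 6 (0.30) and 9 (0.20); the remaining lags stay at or below 0.10.
The dominant spike at lag 3 indicates a seasonal period of 3.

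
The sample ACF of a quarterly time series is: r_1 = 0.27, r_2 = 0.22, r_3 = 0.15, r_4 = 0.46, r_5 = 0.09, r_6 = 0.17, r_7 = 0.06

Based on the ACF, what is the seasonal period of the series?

4

The largest autocorrelation is r_4 = 0.46; the remaining lags stay at or below 0.27. The elevated value at lag 1 (0.27), dropping to 0.22 at lag 2, reflects decaying short-term dependence rather than seasonality.
The dominant spike at lag 4 indicates a seasonal period of 4.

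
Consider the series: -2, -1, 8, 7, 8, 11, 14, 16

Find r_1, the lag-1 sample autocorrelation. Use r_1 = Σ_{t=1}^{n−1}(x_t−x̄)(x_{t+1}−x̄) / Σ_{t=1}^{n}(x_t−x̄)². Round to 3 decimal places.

Mean x̄ = (-2 − 1 + 8 + 7 + 8 + 11 + 14 + 16)/8 = 7.6250
Deviations from mean: -9.6250, -8.6250, 0.3750, -0.6250, 0.3750, 3.3750, 6.3750, 8.3750
Σ(x_t−x̄)(x_{t+1}−x̄) = (83.0156) + (-3.2344) + (-0.2344) + (-0.2344) + (1.2656) + (21.5156) + (53.3906) = 155.4844
Denominator Σ(x_t−x̄)² = 289.8750
r_1 = 155.4844 / 289.8750 = 0.536

0.536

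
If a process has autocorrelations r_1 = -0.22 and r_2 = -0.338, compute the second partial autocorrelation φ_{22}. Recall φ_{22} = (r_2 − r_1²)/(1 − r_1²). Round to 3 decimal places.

φ_{22} = (r_2 − r_1²) / (1 − r_1²)
r_1² = (-0.22)² = 0.0484
Numerator = -0.338 − 0.0484 = -0.3864; denominator = 1 − 0.0484 = 0.9516
φ_{22} = -0.3864 / 0.9516 = -0.406

-0.406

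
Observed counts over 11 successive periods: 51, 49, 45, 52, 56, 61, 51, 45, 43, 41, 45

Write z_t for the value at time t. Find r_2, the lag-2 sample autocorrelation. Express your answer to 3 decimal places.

Mean z̄ = (51 + 49 + 45 + 52 + 56 + 61 + 51 + 45 + 43 + 41 + 45)/11 = 49.0000
Numerator Σ_{t=1}^{9}(z_t−z̄)(z_{t+2}−z̄) = 10.0000
Denominator Σ(z_t−z̄)² = 358.0000
r_2 = 10.0000 / 358.0000 = 0.028

0.028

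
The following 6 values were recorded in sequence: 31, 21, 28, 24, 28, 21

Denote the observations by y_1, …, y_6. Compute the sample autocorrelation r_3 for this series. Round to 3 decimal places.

Mean ȳ = (31 + 21 + 28 + 24 + 28 + 21)/6 = 25.5000
Deviations from mean: 5.5000, -4.5000, 2.5000, -1.5000, 2.5000, -4.5000
Σ(y_t−ȳ)(y_{t+3}−ȳ) = (-8.2500) + (-11.2500) + (-11.2500) = -30.7500
Denominator Σ(y_t−ȳ)² = 85.5000
r_3 = -30.7500 / 85.5000 = -0.360

-0.360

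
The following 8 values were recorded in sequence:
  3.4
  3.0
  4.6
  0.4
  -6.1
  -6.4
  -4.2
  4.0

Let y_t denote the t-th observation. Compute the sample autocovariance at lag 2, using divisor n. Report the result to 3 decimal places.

-1.879

Mean ȳ = (3.4 + 3.0 + 4.6 + 0.4 − 6.1 − 6.4 − 4.2 + 4.0)/8 = -0.1625
Σ_{t=1}^{6}(y_t−ȳ)(y_{t+2}−ȳ) = -15.0316
γ_2 = -15.0316 / 8 = -1.879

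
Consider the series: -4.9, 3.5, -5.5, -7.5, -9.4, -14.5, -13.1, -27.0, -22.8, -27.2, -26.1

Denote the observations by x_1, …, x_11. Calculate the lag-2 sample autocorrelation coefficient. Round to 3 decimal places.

Mean x̄ = (-4.9 + 3.5 − 5.5 − 7.5 − 9.4 − 14.5 − 13.1 − 27.0 − 22.8 − 27.2 − 26.1)/11 = -14.0455
Numerator Σ_{t=1}^{9}(x_t−x̄)(x_{t+2}−x̄) = 507.6640
Denominator Σ(x_t−x̄)² = 1092.8473
r_2 = 507.6640 / 1092.8473 = 0.465

0.465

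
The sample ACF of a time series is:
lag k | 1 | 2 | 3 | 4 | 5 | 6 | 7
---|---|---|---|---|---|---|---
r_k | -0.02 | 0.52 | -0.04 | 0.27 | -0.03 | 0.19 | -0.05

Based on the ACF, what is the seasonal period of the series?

2

The largest autocorrelation is r_2 = 0.52, with weaker echoes at lags 4 (0.27) and 6 (0.19); the remaining lags stay at or below -0.02.
The dominant spike at lag 2 indicates a seasonal period of 2.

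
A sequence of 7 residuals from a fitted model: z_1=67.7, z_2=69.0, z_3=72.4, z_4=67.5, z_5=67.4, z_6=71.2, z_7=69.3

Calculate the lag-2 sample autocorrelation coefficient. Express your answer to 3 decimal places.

-0.609

Mean z̄ = (67.7 + 69.0 + 72.4 + 67.5 + 67.4 + 71.2 + 69.3)/7 = 69.2143
Σ(z_t−z̄)(z_{t+2}−z̄) = (-4.8241) + (0.3673) + (-5.7798) + (-3.4041) + (-0.1555) = -13.7961
Denominator Σ(z_t−z̄)² = 22.6686
r_2 = -13.7961 / 22.6686 = -0.609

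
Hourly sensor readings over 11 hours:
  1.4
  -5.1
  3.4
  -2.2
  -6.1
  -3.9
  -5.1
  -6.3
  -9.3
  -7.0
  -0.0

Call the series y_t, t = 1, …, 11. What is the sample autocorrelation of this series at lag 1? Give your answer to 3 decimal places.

0.103

Mean ȳ = (1.4 − 5.1 + 3.4 − 2.2 − 6.1 − 3.9 − 5.1 − 6.3 − 9.3 − 7.0 − 0.0)/11 = -3.6545
Numerator Σ_{t=1}^{10}(y_t−ȳ)(y_{t+1}−ȳ) = 15.5752
Denominator Σ(y_t−ȳ)² = 151.0673
r_1 = 15.5752 / 151.0673 = 0.103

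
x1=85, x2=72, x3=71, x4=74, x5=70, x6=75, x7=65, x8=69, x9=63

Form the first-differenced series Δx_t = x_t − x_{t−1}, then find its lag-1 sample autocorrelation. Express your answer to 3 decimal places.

First differences Δx: -13, -1, 3, -4, 5, -10, 4, -6
Mean of differences = -2.7500
Numerator Σ(Δx_t−Δx̄)(Δx_{t+1}−Δx̄) = -151.8125
Denominator Σ(Δx_t−Δx̄)² = 311.5000
r_1(Δx) = -151.8125 / 311.5000 = -0.487

-0.487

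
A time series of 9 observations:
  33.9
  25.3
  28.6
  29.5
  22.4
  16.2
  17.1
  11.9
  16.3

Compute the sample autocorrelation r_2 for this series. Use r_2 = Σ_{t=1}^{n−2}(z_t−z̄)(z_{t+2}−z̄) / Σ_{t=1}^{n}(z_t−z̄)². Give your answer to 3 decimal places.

0.328

Mean z̄ = (33.9 + 25.3 + 28.6 + 29.5 + 22.4 + 16.2 + 17.1 + 11.9 + 16.3)/9 = 22.3556
Σ(z_t−z̄)(z_{t+2}−z̄) = (72.0886) + (21.0364) + (0.2775) + (-43.9780) + (-0.2336) + (64.3598) + (31.8253) = 145.3760
Denominator Σ(z_t−z̄)² = 443.4822
r_2 = 145.3760 / 443.4822 = 0.328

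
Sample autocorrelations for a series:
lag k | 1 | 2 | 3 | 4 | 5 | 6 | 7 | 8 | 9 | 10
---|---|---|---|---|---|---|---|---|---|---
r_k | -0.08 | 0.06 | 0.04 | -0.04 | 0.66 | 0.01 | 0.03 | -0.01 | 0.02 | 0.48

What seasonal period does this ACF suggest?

5

The largest autocorrelation is r_5 = 0.66, with a weaker echo at lag 10 (0.48); the remaining lags stay at or below 0.06.
The dominant spike at lag 5 indicates a seasonal period of 5.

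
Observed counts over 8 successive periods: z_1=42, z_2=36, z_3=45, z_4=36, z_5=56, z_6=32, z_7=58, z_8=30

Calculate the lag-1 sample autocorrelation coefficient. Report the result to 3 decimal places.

-0.786

Mean z̄ = (42 + 36 + 45 + 36 + 56 + 32 + 58 + 30)/8 = 41.8750
Deviations from mean: 0.1250, -5.8750, 3.1250, -5.8750, 14.1250, -9.8750, 16.1250, -11.8750
Numerator Σ_{t=1}^{7}(z_t−z̄)(z_{t+1}−z̄) = -610.6406
Denominator Σ(z_t−z̄)² = 776.8750
r_1 = -610.6406 / 776.8750 = -0.786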